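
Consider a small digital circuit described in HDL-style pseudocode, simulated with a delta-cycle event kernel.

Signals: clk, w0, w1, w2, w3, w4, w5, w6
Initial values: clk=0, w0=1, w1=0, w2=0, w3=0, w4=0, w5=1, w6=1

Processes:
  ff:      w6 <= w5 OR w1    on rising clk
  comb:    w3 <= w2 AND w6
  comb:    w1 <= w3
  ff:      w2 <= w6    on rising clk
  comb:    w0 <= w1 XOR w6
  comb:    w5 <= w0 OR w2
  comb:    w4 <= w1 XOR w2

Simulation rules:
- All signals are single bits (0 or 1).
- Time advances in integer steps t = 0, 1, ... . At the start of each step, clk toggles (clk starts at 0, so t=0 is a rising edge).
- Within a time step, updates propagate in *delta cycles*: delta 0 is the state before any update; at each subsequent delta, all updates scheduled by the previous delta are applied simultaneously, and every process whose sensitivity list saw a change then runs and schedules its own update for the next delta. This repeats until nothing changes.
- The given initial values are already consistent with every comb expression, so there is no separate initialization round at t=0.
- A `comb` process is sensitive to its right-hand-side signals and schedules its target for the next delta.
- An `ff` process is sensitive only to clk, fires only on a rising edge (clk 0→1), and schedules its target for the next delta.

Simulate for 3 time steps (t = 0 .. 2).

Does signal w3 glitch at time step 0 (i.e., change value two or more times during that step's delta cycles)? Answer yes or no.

no

[bits: w0,w1,w5,w3,w6,w2,w4,clk]
t=0: Δ0=10101000 Δ1=10101001 Δ2=10101101 Δ3=10111111 Δ4=11111111 Δ5=01111101 | 5Δ
t=1: Δ0=01111101 Δ1=01111100 | 1Δ
t=2: Δ0=01111100 Δ1=01111101 | 1Δ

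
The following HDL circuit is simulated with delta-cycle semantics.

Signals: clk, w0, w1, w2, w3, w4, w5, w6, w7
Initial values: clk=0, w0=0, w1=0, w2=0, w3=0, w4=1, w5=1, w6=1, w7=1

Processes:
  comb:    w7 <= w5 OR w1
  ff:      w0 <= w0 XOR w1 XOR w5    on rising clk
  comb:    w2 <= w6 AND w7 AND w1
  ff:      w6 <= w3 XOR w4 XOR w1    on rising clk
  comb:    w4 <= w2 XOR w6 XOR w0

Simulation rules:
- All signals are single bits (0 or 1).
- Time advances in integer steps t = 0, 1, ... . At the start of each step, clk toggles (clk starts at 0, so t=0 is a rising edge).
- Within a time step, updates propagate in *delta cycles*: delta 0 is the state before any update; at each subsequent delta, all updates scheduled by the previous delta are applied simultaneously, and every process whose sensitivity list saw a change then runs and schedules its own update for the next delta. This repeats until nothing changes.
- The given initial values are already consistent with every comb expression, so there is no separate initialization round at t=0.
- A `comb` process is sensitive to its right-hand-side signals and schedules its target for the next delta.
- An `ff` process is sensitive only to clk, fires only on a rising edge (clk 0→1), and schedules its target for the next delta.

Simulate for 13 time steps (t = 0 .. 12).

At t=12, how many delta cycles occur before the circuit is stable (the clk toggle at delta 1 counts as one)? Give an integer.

t0.Δ0 w7=1 clk=0 w3=0 w1=0 w6=1 w5=1 w2=0 w4=1 w0=0
t0.Δ1 w7=1 clk=1 w3=0 w1=0 w6=1 w5=1 w2=0 w4=1 w0=0
t0.Δ2 w7=1 clk=1 w3=0 w1=0 w6=1 w5=1 w2=0 w4=1 w0=1
t0.Δ3 w7=1 clk=1 w3=0 w1=0 w6=1 w5=1 w2=0 w4=0 w0=1
t1.Δ0 w7=1 clk=1 w3=0 w1=0 w6=1 w5=1 w2=0 w4=0 w0=1
t1.Δ1 w7=1 clk=0 w3=0 w1=0 w6=1 w5=1 w2=0 w4=0 w0=1
t2.Δ0 w7=1 clk=0 w3=0 w1=0 w6=1 w5=1 w2=0 w4=0 w0=1
t2.Δ1 w7=1 clk=1 w3=0 w1=0 w6=1 w5=1 w2=0 w4=0 w0=1
t2.Δ2 w7=1 clk=1 w3=0 w1=0 w6=0 w5=1 w2=0 w4=0 w0=0
t3.Δ0 w7=1 clk=1 w3=0 w1=0 w6=0 w5=1 w2=0 w4=0 w0=0
t3.Δ1 w7=1 clk=0 w3=0 w1=0 w6=0 w5=1 w2=0 w4=0 w0=0
t4.Δ0 w7=1 clk=0 w3=0 w1=0 w6=0 w5=1 w2=0 w4=0 w0=0
t4.Δ1 w7=1 clk=1 w3=0 w1=0 w6=0 w5=1 w2=0 w4=0 w0=0
t4.Δ2 w7=1 clk=1 w3=0 w1=0 w6=0 w5=1 w2=0 w4=0 w0=1
t4.Δ3 w7=1 clk=1 w3=0 w1=0 w6=0 w5=1 w2=0 w4=1 w0=1
t5.Δ0 w7=1 clk=1 w3=0 w1=0 w6=0 w5=1 w2=0 w4=1 w0=1
t5.Δ1 w7=1 clk=0 w3=0 w1=0 w6=0 w5=1 w2=0 w4=1 w0=1
t6.Δ0 w7=1 clk=0 w3=0 w1=0 w6=0 w5=1 w2=0 w4=1 w0=1
t6.Δ1 w7=1 clk=1 w3=0 w1=0 w6=0 w5=1 w2=0 w4=1 w0=1
t6.Δ2 w7=1 clk=1 w3=0 w1=0 w6=1 w5=1 w2=0 w4=1 w0=0
t7.Δ0 w7=1 clk=1 w3=0 w1=0 w6=1 w5=1 w2=0 w4=1 w0=0
t7.Δ1 w7=1 clk=0 w3=0 w1=0 w6=1 w5=1 w2=0 w4=1 w0=0
t8.Δ0 w7=1 clk=0 w3=0 w1=0 w6=1 w5=1 w2=0 w4=1 w0=0
t8.Δ1 w7=1 clk=1 w3=0 w1=0 w6=1 w5=1 w2=0 w4=1 w0=0
t8.Δ2 w7=1 clk=1 w3=0 w1=0 w6=1 w5=1 w2=0 w4=1 w0=1
t8.Δ3 w7=1 clk=1 w3=0 w1=0 w6=1 w5=1 w2=0 w4=0 w0=1
t9.Δ0 w7=1 clk=1 w3=0 w1=0 w6=1 w5=1 w2=0 w4=0 w0=1
t9.Δ1 w7=1 clk=0 w3=0 w1=0 w6=1 w5=1 w2=0 w4=0 w0=1
t10.Δ0 w7=1 clk=0 w3=0 w1=0 w6=1 w5=1 w2=0 w4=0 w0=1
t10.Δ1 w7=1 clk=1 w3=0 w1=0 w6=1 w5=1 w2=0 w4=0 w0=1
t10.Δ2 w7=1 clk=1 w3=0 w1=0 w6=0 w5=1 w2=0 w4=0 w0=0
t11.Δ0 w7=1 clk=1 w3=0 w1=0 w6=0 w5=1 w2=0 w4=0 w0=0
t11.Δ1 w7=1 clk=0 w3=0 w1=0 w6=0 w5=1 w2=0 w4=0 w0=0
t12.Δ0 w7=1 clk=0 w3=0 w1=0 w6=0 w5=1 w2=0 w4=0 w0=0
t12.Δ1 w7=1 clk=1 w3=0 w1=0 w6=0 w5=1 w2=0 w4=0 w0=0
t12.Δ2 w7=1 clk=1 w3=0 w1=0 w6=0 w5=1 w2=0 w4=0 w0=1
t12.Δ3 w7=1 clk=1 w3=0 w1=0 w6=0 w5=1 w2=0 w4=1 w0=1

3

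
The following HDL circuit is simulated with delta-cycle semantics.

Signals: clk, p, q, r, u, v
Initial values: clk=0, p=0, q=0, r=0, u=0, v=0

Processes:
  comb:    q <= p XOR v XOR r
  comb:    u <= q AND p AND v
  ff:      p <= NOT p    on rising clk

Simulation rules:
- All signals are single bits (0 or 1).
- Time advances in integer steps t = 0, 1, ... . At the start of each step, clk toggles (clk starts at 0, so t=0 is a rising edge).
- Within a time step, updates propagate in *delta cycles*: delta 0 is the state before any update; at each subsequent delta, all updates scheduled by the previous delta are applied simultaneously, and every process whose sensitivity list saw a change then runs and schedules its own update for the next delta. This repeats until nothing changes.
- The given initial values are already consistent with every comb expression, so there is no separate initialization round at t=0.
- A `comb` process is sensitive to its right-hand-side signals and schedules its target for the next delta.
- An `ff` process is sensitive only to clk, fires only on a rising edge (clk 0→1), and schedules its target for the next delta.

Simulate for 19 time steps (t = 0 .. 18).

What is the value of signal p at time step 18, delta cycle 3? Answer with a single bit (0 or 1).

0

[bits: v,p,clk,u,q,r]
t=0: Δ0=000000 Δ1=001000 Δ2=011000 Δ3=011010 | 3Δ
t=1: Δ0=011010 Δ1=010010 | 1Δ
t=2: Δ0=010010 Δ1=011010 Δ2=001010 Δ3=001000 | 3Δ
t=3: Δ0=001000 Δ1=000000 | 1Δ
t=4: Δ0=000000 Δ1=001000 Δ2=011000 Δ3=011010 | 3Δ
t=5: Δ0=011010 Δ1=010010 | 1Δ
t=6: Δ0=010010 Δ1=011010 Δ2=001010 Δ3=001000 | 3Δ
t=7: Δ0=001000 Δ1=000000 | 1Δ
t=8: Δ0=000000 Δ1=001000 Δ2=011000 Δ3=011010 | 3Δ
t=9: Δ0=011010 Δ1=010010 | 1Δ
t=10: Δ0=010010 Δ1=011010 Δ2=001010 Δ3=001000 | 3Δ
t=11: Δ0=001000 Δ1=000000 | 1Δ
t=12: Δ0=000000 Δ1=001000 Δ2=011000 Δ3=011010 | 3Δ
t=13: Δ0=011010 Δ1=010010 | 1Δ
t=14: Δ0=010010 Δ1=011010 Δ2=001010 Δ3=001000 | 3Δ
t=15: Δ0=001000 Δ1=000000 | 1Δ
t=16: Δ0=000000 Δ1=001000 Δ2=011000 Δ3=011010 | 3Δ
t=17: Δ0=011010 Δ1=010010 | 1Δ
t=18: Δ0=010010 Δ1=011010 Δ2=001010 Δ3=001000 | 3Δ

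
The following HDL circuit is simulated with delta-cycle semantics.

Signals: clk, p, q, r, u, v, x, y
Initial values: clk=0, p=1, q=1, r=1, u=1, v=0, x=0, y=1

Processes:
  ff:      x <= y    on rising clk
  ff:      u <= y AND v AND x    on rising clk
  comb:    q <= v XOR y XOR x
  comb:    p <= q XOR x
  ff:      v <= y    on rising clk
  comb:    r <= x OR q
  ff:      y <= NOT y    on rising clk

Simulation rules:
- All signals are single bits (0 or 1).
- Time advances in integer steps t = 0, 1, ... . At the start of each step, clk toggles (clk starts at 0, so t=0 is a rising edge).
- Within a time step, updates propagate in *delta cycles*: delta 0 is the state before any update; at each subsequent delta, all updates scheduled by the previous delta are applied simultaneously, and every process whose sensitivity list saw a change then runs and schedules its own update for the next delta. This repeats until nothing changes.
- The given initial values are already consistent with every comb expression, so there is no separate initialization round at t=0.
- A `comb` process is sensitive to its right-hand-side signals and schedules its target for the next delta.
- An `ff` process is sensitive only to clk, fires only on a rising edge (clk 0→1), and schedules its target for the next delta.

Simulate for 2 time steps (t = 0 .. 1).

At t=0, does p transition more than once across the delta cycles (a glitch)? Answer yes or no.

yes

t0.Δ0 r=1 q=1 u=1 v=0 p=1 clk=0 x=0 y=1
t0.Δ1 r=1 q=1 u=1 v=0 p=1 clk=1 x=0 y=1
t0.Δ2 r=1 q=1 u=0 v=1 p=1 clk=1 x=1 y=0
t0.Δ3 r=1 q=0 u=0 v=1 p=0 clk=1 x=1 y=0
t0.Δ4 r=1 q=0 u=0 v=1 p=1 clk=1 x=1 y=0
t1.Δ0 r=1 q=0 u=0 v=1 p=1 clk=1 x=1 y=0
t1.Δ1 r=1 q=0 u=0 v=1 p=1 clk=0 x=1 y=0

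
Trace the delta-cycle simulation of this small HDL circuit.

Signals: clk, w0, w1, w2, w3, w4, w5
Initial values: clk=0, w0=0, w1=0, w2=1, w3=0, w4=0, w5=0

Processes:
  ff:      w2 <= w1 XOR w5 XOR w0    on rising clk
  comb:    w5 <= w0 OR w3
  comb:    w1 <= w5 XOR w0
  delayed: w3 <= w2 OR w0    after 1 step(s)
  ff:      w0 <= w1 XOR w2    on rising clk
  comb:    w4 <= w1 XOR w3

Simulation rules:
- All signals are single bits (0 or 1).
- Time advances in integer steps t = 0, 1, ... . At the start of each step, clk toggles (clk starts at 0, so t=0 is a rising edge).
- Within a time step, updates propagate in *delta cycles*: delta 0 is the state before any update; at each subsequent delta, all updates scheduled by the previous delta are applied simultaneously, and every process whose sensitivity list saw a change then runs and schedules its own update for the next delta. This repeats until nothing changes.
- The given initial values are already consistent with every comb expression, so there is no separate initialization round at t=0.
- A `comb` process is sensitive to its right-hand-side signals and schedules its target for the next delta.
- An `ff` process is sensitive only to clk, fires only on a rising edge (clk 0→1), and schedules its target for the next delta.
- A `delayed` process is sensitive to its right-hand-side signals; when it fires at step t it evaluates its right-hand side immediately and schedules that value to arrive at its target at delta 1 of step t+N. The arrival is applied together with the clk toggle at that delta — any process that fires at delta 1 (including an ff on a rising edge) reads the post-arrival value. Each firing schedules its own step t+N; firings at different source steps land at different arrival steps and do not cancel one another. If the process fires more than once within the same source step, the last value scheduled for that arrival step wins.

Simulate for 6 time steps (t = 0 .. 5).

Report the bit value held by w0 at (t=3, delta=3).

0

t=0 Δ0: w0=0 w4=0 w5=0 w1=0 w3=0 clk=0 w2=1
  Δ1: clk:0→1
  Δ2: w0:0→1, w2:1→0
  Δ3: w5:0→1, w1:0→1
  Δ4: w4:0→1, w1:1→0
  Δ5: w4:1→0
  (5Δ to stable)
t=1 Δ0: w0=1 w4=0 w5=1 w1=0 w3=0 clk=1 w2=0
  Δ1: w3:0→1, clk:1→0
  Δ2: w4:0→1
  (2Δ to stable)
t=2 Δ0: w0=1 w4=1 w5=1 w1=0 w3=1 clk=0 w2=0
  Δ1: clk:0→1
  Δ2: w0:1→0
  Δ3: w1:0→1
  Δ4: w4:1→0
  (4Δ to stable)
t=3 Δ0: w0=0 w4=0 w5=1 w1=1 w3=1 clk=1 w2=0
  Δ1: w3:1→0, clk:1→0
  Δ2: w4:0→1, w5:1→0
  Δ3: w1:1→0
  Δ4: w4:1→0
  (4Δ to stable)
t=4 Δ0: w0=0 w4=0 w5=0 w1=0 w3=0 clk=0 w2=0
  Δ1: clk:0→1
  (1Δ to stable)
t=5 Δ0: w0=0 w4=0 w5=0 w1=0 w3=0 clk=1 w2=0
  Δ1: clk:1→0
  (1Δ to stable)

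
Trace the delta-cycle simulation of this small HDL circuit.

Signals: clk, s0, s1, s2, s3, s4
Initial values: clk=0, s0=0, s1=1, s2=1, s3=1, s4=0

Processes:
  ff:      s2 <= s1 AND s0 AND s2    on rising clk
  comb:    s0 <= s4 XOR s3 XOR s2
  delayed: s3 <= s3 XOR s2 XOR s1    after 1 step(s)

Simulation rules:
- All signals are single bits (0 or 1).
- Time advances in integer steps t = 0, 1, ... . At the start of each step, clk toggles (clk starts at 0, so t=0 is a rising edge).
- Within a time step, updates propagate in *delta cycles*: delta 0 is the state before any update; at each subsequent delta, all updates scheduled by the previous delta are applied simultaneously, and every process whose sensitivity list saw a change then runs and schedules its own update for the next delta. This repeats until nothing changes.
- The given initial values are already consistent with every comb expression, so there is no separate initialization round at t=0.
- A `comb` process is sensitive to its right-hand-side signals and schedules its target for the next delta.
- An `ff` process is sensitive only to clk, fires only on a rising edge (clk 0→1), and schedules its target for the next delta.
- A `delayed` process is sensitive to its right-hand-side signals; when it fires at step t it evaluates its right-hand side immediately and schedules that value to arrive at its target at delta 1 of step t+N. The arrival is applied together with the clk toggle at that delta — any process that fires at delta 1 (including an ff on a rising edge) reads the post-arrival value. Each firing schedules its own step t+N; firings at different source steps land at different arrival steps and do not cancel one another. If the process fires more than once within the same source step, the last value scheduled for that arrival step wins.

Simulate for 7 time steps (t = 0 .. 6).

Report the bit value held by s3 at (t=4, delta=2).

[bits: s3,s4,clk,s2,s1,s0]
t=0: Δ0=100110 Δ1=101110 Δ2=101010 Δ3=101011 | 3Δ
t=1: Δ0=101011 Δ1=000011 Δ2=000010 | 2Δ
t=2: Δ0=000010 Δ1=101010 Δ2=101011 | 2Δ
t=3: Δ0=101011 Δ1=000011 Δ2=000010 | 2Δ
t=4: Δ0=000010 Δ1=101010 Δ2=101011 | 2Δ
t=5: Δ0=101011 Δ1=000011 Δ2=000010 | 2Δ
t=6: Δ0=000010 Δ1=101010 Δ2=101011 | 2Δ

1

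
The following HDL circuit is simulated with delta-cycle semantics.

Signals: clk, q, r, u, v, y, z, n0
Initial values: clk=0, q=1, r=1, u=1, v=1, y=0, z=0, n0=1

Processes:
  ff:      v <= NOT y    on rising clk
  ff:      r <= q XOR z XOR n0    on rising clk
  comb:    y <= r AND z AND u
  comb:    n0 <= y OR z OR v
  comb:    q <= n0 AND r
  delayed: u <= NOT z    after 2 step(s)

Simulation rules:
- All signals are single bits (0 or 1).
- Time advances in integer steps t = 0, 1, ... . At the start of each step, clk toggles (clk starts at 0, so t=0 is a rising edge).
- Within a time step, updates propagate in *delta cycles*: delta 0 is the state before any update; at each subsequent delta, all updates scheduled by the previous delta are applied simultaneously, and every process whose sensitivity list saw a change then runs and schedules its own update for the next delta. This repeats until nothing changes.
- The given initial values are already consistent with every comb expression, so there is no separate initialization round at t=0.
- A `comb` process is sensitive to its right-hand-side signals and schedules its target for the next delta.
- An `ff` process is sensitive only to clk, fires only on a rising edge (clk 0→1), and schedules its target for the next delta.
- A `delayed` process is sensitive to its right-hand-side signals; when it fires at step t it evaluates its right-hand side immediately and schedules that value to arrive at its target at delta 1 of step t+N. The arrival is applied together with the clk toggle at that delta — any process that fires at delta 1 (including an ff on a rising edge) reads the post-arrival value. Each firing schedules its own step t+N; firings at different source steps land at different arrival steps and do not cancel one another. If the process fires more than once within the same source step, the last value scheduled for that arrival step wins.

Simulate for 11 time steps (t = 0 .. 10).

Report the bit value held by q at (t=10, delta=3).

1

t0.Δ0 z=0 clk=0 q=1 n0=1 r=1 u=1 v=1 y=0
t0.Δ1 z=0 clk=1 q=1 n0=1 r=1 u=1 v=1 y=0
t0.Δ2 z=0 clk=1 q=1 n0=1 r=0 u=1 v=1 y=0
t0.Δ3 z=0 clk=1 q=0 n0=1 r=0 u=1 v=1 y=0
t1.Δ0 z=0 clk=1 q=0 n0=1 r=0 u=1 v=1 y=0
t1.Δ1 z=0 clk=0 q=0 n0=1 r=0 u=1 v=1 y=0
t2.Δ0 z=0 clk=0 q=0 n0=1 r=0 u=1 v=1 y=0
t2.Δ1 z=0 clk=1 q=0 n0=1 r=0 u=1 v=1 y=0
t2.Δ2 z=0 clk=1 q=0 n0=1 r=1 u=1 v=1 y=0
t2.Δ3 z=0 clk=1 q=1 n0=1 r=1 u=1 v=1 y=0
t3.Δ0 z=0 clk=1 q=1 n0=1 r=1 u=1 v=1 y=0
t3.Δ1 z=0 clk=0 q=1 n0=1 r=1 u=1 v=1 y=0
t4.Δ0 z=0 clk=0 q=1 n0=1 r=1 u=1 v=1 y=0
t4.Δ1 z=0 clk=1 q=1 n0=1 r=1 u=1 v=1 y=0
t4.Δ2 z=0 clk=1 q=1 n0=1 r=0 u=1 v=1 y=0
t4.Δ3 z=0 clk=1 q=0 n0=1 r=0 u=1 v=1 y=0
t5.Δ0 z=0 clk=1 q=0 n0=1 r=0 u=1 v=1 y=0
t5.Δ1 z=0 clk=0 q=0 n0=1 r=0 u=1 v=1 y=0
t6.Δ0 z=0 clk=0 q=0 n0=1 r=0 u=1 v=1 y=0
t6.Δ1 z=0 clk=1 q=0 n0=1 r=0 u=1 v=1 y=0
t6.Δ2 z=0 clk=1 q=0 n0=1 r=1 u=1 v=1 y=0
t6.Δ3 z=0 clk=1 q=1 n0=1 r=1 u=1 v=1 y=0
t7.Δ0 z=0 clk=1 q=1 n0=1 r=1 u=1 v=1 y=0
t7.Δ1 z=0 clk=0 q=1 n0=1 r=1 u=1 v=1 y=0
t8.Δ0 z=0 clk=0 q=1 n0=1 r=1 u=1 v=1 y=0
t8.Δ1 z=0 clk=1 q=1 n0=1 r=1 u=1 v=1 y=0
t8.Δ2 z=0 clk=1 q=1 n0=1 r=0 u=1 v=1 y=0
t8.Δ3 z=0 clk=1 q=0 n0=1 r=0 u=1 v=1 y=0
t9.Δ0 z=0 clk=1 q=0 n0=1 r=0 u=1 v=1 y=0
t9.Δ1 z=0 clk=0 q=0 n0=1 r=0 u=1 v=1 y=0
t10.Δ0 z=0 clk=0 q=0 n0=1 r=0 u=1 v=1 y=0
t10.Δ1 z=0 clk=1 q=0 n0=1 r=0 u=1 v=1 y=0
t10.Δ2 z=0 clk=1 q=0 n0=1 r=1 u=1 v=1 y=0
t10.Δ3 z=0 clk=1 q=1 n0=1 r=1 u=1 v=1 y=0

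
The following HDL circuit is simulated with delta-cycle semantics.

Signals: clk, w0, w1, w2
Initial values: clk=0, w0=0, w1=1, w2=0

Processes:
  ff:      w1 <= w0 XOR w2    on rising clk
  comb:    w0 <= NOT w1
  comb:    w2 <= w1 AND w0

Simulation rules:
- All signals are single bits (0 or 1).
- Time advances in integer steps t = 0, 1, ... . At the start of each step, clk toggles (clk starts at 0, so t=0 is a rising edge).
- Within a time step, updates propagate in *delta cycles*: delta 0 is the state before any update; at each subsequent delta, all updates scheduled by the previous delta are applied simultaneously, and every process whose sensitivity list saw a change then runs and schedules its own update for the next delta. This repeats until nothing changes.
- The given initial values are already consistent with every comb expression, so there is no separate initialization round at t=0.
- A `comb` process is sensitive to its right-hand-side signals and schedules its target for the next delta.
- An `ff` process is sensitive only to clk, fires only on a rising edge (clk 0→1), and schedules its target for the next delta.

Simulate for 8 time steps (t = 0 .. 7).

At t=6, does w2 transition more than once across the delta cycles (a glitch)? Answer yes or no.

yes

t=0 Δ0: w0=0 w1=1 clk=0 w2=0
  Δ1: clk:0→1
  Δ2: w1:1→0
  Δ3: w0:0→1
  (3Δ to stable)
t=1 Δ0: w0=1 w1=0 clk=1 w2=0
  Δ1: clk:1→0
  (1Δ to stable)
t=2 Δ0: w0=1 w1=0 clk=0 w2=0
  Δ1: clk:0→1
  Δ2: w1:0→1
  Δ3: w0:1→0, w2:0→1
  Δ4: w2:1→0
  (4Δ to stable)
t=3 Δ0: w0=0 w1=1 clk=1 w2=0
  Δ1: clk:1→0
  (1Δ to stable)
t=4 Δ0: w0=0 w1=1 clk=0 w2=0
  Δ1: clk:0→1
  Δ2: w1:1→0
  Δ3: w0:0→1
  (3Δ to stable)
t=5 Δ0: w0=1 w1=0 clk=1 w2=0
  Δ1: clk:1→0
  (1Δ to stable)
t=6 Δ0: w0=1 w1=0 clk=0 w2=0
  Δ1: clk:0→1
  Δ2: w1:0→1
  Δ3: w0:1→0, w2:0→1
  Δ4: w2:1→0
  (4Δ to stable)
t=7 Δ0: w0=0 w1=1 clk=1 w2=0
  Δ1: clk:1→0
  (1Δ to stable)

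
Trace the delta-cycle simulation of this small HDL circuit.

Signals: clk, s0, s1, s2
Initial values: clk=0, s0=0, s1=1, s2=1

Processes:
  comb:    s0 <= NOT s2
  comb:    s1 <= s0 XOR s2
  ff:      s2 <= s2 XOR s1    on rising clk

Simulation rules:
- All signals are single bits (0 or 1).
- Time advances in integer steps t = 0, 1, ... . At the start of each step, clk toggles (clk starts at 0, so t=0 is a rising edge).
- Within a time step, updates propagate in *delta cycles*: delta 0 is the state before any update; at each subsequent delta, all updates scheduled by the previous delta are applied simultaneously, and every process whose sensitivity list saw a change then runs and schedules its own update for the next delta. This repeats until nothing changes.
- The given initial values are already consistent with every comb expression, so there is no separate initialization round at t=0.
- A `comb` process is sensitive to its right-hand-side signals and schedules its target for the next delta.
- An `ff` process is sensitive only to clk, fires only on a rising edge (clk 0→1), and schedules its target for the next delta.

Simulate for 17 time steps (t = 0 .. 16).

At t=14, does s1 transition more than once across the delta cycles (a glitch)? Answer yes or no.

[bits: clk,s0,s2,s1]
t=0: Δ0=0011 Δ1=1011 Δ2=1001 Δ3=1100 Δ4=1101 | 4Δ
t=1: Δ0=1101 Δ1=0101 | 1Δ
t=2: Δ0=0101 Δ1=1101 Δ2=1111 Δ3=1010 Δ4=1011 | 4Δ
t=3: Δ0=1011 Δ1=0011 | 1Δ
t=4: Δ0=0011 Δ1=1011 Δ2=1001 Δ3=1100 Δ4=1101 | 4Δ
t=5: Δ0=1101 Δ1=0101 | 1Δ
t=6: Δ0=0101 Δ1=1101 Δ2=1111 Δ3=1010 Δ4=1011 | 4Δ
t=7: Δ0=1011 Δ1=0011 | 1Δ
t=8: Δ0=0011 Δ1=1011 Δ2=1001 Δ3=1100 Δ4=1101 | 4Δ
t=9: Δ0=1101 Δ1=0101 | 1Δ
t=10: Δ0=0101 Δ1=1101 Δ2=1111 Δ3=1010 Δ4=1011 | 4Δ
t=11: Δ0=1011 Δ1=0011 | 1Δ
t=12: Δ0=0011 Δ1=1011 Δ2=1001 Δ3=1100 Δ4=1101 | 4Δ
t=13: Δ0=1101 Δ1=0101 | 1Δ
t=14: Δ0=0101 Δ1=1101 Δ2=1111 Δ3=1010 Δ4=1011 | 4Δ
t=15: Δ0=1011 Δ1=0011 | 1Δ
t=16: Δ0=0011 Δ1=1011 Δ2=1001 Δ3=1100 Δ4=1101 | 4Δ

yes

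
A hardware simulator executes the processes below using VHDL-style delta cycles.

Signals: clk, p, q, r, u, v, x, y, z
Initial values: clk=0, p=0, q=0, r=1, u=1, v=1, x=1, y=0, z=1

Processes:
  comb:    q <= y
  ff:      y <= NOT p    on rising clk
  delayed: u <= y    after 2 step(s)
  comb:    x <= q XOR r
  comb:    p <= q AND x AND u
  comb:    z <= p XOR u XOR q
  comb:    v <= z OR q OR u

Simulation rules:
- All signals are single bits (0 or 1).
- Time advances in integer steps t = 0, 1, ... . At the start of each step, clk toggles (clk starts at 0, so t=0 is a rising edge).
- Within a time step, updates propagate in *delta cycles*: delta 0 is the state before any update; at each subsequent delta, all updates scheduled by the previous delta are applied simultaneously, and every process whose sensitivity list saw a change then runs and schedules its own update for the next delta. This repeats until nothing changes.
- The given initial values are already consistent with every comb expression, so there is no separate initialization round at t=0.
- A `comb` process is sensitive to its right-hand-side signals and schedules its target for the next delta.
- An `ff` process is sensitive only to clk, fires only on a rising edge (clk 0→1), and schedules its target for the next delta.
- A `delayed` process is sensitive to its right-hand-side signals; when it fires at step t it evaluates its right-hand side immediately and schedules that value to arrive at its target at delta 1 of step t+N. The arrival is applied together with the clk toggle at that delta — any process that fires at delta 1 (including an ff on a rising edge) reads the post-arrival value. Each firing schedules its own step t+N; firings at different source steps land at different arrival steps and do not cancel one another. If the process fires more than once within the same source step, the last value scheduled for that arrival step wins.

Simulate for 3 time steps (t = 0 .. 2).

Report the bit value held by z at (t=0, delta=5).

[bits: p,clk,r,y,u,x,z,v,q]
t=0: Δ0=001011110 Δ1=011011110 Δ2=011111110 Δ3=011111111 Δ4=111110011 Δ5=011110111 Δ6=011110011 | 6Δ
t=1: Δ0=011110011 Δ1=001110011 | 1Δ
t=2: Δ0=001110011 Δ1=011110011 | 1Δ

1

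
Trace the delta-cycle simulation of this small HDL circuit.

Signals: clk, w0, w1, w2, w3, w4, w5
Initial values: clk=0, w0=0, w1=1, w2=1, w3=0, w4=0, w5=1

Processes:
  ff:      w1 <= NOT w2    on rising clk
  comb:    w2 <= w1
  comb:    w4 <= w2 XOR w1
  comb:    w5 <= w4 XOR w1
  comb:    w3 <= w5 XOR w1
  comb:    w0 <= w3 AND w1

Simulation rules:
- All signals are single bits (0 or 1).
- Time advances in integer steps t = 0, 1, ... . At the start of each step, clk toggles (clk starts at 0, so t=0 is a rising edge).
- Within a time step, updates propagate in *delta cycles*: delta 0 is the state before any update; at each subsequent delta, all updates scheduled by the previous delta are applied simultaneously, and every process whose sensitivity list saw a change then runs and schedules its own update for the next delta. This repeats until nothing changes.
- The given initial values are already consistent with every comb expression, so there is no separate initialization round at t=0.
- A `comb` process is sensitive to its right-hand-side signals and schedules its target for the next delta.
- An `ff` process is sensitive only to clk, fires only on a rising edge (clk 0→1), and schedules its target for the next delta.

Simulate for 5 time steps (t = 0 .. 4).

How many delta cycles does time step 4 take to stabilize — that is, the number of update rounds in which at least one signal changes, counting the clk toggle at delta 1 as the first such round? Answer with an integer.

t0.Δ0 w4=0 w0=0 w5=1 w1=1 w2=1 w3=0 clk=0
t0.Δ1 w4=0 w0=0 w5=1 w1=1 w2=1 w3=0 clk=1
t0.Δ2 w4=0 w0=0 w5=1 w1=0 w2=1 w3=0 clk=1
t0.Δ3 w4=1 w0=0 w5=0 w1=0 w2=0 w3=1 clk=1
t0.Δ4 w4=0 w0=0 w5=1 w1=0 w2=0 w3=0 clk=1
t0.Δ5 w4=0 w0=0 w5=0 w1=0 w2=0 w3=1 clk=1
t0.Δ6 w4=0 w0=0 w5=0 w1=0 w2=0 w3=0 clk=1
t1.Δ0 w4=0 w0=0 w5=0 w1=0 w2=0 w3=0 clk=1
t1.Δ1 w4=0 w0=0 w5=0 w1=0 w2=0 w3=0 clk=0
t2.Δ0 w4=0 w0=0 w5=0 w1=0 w2=0 w3=0 clk=0
t2.Δ1 w4=0 w0=0 w5=0 w1=0 w2=0 w3=0 clk=1
t2.Δ2 w4=0 w0=0 w5=0 w1=1 w2=0 w3=0 clk=1
t2.Δ3 w4=1 w0=0 w5=1 w1=1 w2=1 w3=1 clk=1
t2.Δ4 w4=0 w0=1 w5=0 w1=1 w2=1 w3=0 clk=1
t2.Δ5 w4=0 w0=0 w5=1 w1=1 w2=1 w3=1 clk=1
t2.Δ6 w4=0 w0=1 w5=1 w1=1 w2=1 w3=0 clk=1
t2.Δ7 w4=0 w0=0 w5=1 w1=1 w2=1 w3=0 clk=1
t3.Δ0 w4=0 w0=0 w5=1 w1=1 w2=1 w3=0 clk=1
t3.Δ1 w4=0 w0=0 w5=1 w1=1 w2=1 w3=0 clk=0
t4.Δ0 w4=0 w0=0 w5=1 w1=1 w2=1 w3=0 clk=0
t4.Δ1 w4=0 w0=0 w5=1 w1=1 w2=1 w3=0 clk=1
t4.Δ2 w4=0 w0=0 w5=1 w1=0 w2=1 w3=0 clk=1
t4.Δ3 w4=1 w0=0 w5=0 w1=0 w2=0 w3=1 clk=1
t4.Δ4 w4=0 w0=0 w5=1 w1=0 w2=0 w3=0 clk=1
t4.Δ5 w4=0 w0=0 w5=0 w1=0 w2=0 w3=1 clk=1
t4.Δ6 w4=0 w0=0 w5=0 w1=0 w2=0 w3=0 clk=1

6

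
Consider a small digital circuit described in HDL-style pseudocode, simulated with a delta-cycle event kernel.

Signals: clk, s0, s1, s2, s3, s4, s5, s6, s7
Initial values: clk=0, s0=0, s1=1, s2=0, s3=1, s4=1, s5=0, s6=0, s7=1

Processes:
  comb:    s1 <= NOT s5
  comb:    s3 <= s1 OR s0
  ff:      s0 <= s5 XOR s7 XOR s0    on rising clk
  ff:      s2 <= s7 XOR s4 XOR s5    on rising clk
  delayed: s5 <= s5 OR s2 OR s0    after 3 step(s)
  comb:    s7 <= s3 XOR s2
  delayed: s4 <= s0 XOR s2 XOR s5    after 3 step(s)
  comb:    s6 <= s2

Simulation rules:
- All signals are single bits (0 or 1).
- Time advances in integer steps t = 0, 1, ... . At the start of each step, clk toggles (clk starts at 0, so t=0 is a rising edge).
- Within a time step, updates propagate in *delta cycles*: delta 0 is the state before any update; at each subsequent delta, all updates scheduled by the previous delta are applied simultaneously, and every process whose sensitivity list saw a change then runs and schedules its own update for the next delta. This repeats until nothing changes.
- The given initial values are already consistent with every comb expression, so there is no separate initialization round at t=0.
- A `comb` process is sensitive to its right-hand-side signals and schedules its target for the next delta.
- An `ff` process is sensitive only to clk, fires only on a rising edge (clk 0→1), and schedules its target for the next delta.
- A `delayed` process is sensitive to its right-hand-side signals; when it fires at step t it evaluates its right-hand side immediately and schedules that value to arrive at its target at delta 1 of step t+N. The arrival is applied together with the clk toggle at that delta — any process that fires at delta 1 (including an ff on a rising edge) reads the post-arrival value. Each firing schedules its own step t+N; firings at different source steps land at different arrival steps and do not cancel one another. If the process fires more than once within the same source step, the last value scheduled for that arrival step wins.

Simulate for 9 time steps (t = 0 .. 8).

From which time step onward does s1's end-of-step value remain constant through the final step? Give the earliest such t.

t=0 Δ0: clk=0 s7=1 s6=0 s0=0 s5=0 s1=1 s4=1 s2=0 s3=1
  Δ1: clk:0→1
  Δ2: s0:0→1
  (2Δ to stable)
t=1 Δ0: clk=1 s7=1 s6=0 s0=1 s5=0 s1=1 s4=1 s2=0 s3=1
  Δ1: clk:1→0
  (1Δ to stable)
t=2 Δ0: clk=0 s7=1 s6=0 s0=1 s5=0 s1=1 s4=1 s2=0 s3=1
  Δ1: clk:0→1
  Δ2: s0:1→0
  (2Δ to stable)
t=3 Δ0: clk=1 s7=1 s6=0 s0=0 s5=0 s1=1 s4=1 s2=0 s3=1
  Δ1: clk:1→0, s5:0→1
  Δ2: s1:1→0
  Δ3: s3:1→0
  Δ4: s7:1→0
  (4Δ to stable)
t=4 Δ0: clk=0 s7=0 s6=0 s0=0 s5=1 s1=0 s4=1 s2=0 s3=0
  Δ1: clk:0→1
  Δ2: s0:0→1
  Δ3: s3:0→1
  Δ4: s7:0→1
  (4Δ to stable)
t=5 Δ0: clk=1 s7=1 s6=0 s0=1 s5=1 s1=0 s4=1 s2=0 s3=1
  Δ1: clk:1→0, s5:1→0, s4:1→0
  Δ2: s1:0→1
  (2Δ to stable)
t=6 Δ0: clk=0 s7=1 s6=0 s0=1 s5=0 s1=1 s4=0 s2=0 s3=1
  Δ1: clk:0→1, s5:0→1, s4:0→1
  Δ2: s1:1→0, s2:0→1
  Δ3: s7:1→0, s6:0→1
  (3Δ to stable)
t=7 Δ0: clk=1 s7=0 s6=1 s0=1 s5=1 s1=0 s4=1 s2=1 s3=1
  Δ1: clk:1→0, s4:1→0
  (1Δ to stable)
t=8 Δ0: clk=0 s7=0 s6=1 s0=1 s5=1 s1=0 s4=0 s2=1 s3=1
  Δ1: clk:0→1, s4:0→1
  Δ2: s0:1→0, s2:1→0
  Δ3: s7:0→1, s6:1→0, s3:1→0
  Δ4: s7:1→0
  (4Δ to stable)

6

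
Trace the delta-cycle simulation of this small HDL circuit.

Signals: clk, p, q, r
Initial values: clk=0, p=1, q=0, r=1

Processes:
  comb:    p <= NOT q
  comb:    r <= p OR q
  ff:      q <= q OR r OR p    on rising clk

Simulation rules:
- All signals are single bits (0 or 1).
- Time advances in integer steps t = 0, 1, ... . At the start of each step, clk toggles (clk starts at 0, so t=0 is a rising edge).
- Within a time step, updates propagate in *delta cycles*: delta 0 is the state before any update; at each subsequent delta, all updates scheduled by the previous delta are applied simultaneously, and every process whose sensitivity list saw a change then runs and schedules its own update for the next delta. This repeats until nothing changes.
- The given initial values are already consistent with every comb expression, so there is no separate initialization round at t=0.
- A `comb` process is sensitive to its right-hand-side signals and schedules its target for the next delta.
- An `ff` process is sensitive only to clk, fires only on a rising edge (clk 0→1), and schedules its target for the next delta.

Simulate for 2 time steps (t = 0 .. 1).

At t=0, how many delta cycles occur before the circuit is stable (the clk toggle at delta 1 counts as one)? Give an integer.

3

t=0 Δ0: p=1 r=1 clk=0 q=0
  Δ1: clk:0→1
  Δ2: q:0→1
  Δ3: p:1→0
  (3Δ to stable)
t=1 Δ0: p=0 r=1 clk=1 q=1
  Δ1: clk:1→0
  (1Δ to stable)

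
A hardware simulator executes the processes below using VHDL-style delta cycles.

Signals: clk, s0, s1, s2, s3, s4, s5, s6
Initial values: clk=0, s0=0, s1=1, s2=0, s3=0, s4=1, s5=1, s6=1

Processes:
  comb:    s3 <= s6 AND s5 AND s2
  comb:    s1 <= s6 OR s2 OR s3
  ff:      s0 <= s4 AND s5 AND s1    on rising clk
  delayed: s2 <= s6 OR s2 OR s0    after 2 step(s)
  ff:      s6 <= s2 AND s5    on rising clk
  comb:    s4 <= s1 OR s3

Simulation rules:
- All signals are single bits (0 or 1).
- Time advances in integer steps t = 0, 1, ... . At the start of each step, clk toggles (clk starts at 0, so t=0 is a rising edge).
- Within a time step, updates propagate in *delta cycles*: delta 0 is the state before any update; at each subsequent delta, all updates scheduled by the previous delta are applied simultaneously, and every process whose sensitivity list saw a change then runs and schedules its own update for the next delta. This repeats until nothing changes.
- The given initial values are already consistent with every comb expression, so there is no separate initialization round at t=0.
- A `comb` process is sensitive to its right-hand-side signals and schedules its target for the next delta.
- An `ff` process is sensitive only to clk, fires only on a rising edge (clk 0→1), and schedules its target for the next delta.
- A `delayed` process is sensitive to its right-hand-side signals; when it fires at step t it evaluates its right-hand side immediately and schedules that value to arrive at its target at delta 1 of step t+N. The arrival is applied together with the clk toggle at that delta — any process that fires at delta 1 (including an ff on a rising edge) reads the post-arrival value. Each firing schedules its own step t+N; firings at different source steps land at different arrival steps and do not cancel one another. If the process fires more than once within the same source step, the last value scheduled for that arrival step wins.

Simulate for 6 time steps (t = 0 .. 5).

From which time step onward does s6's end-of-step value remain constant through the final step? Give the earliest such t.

2

[bits: s3,s2,s5,s1,s6,clk,s4,s0]
t=0: Δ0=00111010 Δ1=00111110 Δ2=00110111 Δ3=00100111 Δ4=00100101 | 4Δ
t=1: Δ0=00100101 Δ1=00100001 | 1Δ
t=2: Δ0=00100001 Δ1=01100101 Δ2=01111100 Δ3=11111110 | 3Δ
t=3: Δ0=11111110 Δ1=11111010 | 1Δ
t=4: Δ0=11111010 Δ1=11111110 Δ2=11111111 | 2Δ
t=5: Δ0=11111111 Δ1=11111011 | 1Δ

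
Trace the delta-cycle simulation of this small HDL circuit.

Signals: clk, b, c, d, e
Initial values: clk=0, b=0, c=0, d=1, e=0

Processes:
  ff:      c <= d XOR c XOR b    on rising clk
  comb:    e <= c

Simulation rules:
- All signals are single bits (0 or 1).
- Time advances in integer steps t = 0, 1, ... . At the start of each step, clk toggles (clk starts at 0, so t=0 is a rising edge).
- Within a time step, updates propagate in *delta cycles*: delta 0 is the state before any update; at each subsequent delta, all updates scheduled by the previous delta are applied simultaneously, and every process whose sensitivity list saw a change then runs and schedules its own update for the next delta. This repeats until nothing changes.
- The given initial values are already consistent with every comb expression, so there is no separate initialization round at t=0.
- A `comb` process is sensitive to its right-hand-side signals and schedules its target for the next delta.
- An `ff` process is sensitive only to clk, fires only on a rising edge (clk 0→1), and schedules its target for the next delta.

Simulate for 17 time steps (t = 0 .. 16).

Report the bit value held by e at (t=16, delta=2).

0

t0.Δ0 e=0 c=0 d=1 b=0 clk=0
t0.Δ1 e=0 c=0 d=1 b=0 clk=1
t0.Δ2 e=0 c=1 d=1 b=0 clk=1
t0.Δ3 e=1 c=1 d=1 b=0 clk=1
t1.Δ0 e=1 c=1 d=1 b=0 clk=1
t1.Δ1 e=1 c=1 d=1 b=0 clk=0
t2.Δ0 e=1 c=1 d=1 b=0 clk=0
t2.Δ1 e=1 c=1 d=1 b=0 clk=1
t2.Δ2 e=1 c=0 d=1 b=0 clk=1
t2.Δ3 e=0 c=0 d=1 b=0 clk=1
t3.Δ0 e=0 c=0 d=1 b=0 clk=1
t3.Δ1 e=0 c=0 d=1 b=0 clk=0
t4.Δ0 e=0 c=0 d=1 b=0 clk=0
t4.Δ1 e=0 c=0 d=1 b=0 clk=1
t4.Δ2 e=0 c=1 d=1 b=0 clk=1
t4.Δ3 e=1 c=1 d=1 b=0 clk=1
t5.Δ0 e=1 c=1 d=1 b=0 clk=1
t5.Δ1 e=1 c=1 d=1 b=0 clk=0
t6.Δ0 e=1 c=1 d=1 b=0 clk=0
t6.Δ1 e=1 c=1 d=1 b=0 clk=1
t6.Δ2 e=1 c=0 d=1 b=0 clk=1
t6.Δ3 e=0 c=0 d=1 b=0 clk=1
t7.Δ0 e=0 c=0 d=1 b=0 clk=1
t7.Δ1 e=0 c=0 d=1 b=0 clk=0
t8.Δ0 e=0 c=0 d=1 b=0 clk=0
t8.Δ1 e=0 c=0 d=1 b=0 clk=1
t8.Δ2 e=0 c=1 d=1 b=0 clk=1
t8.Δ3 e=1 c=1 d=1 b=0 clk=1
t9.Δ0 e=1 c=1 d=1 b=0 clk=1
t9.Δ1 e=1 c=1 d=1 b=0 clk=0
t10.Δ0 e=1 c=1 d=1 b=0 clk=0
t10.Δ1 e=1 c=1 d=1 b=0 clk=1
t10.Δ2 e=1 c=0 d=1 b=0 clk=1
t10.Δ3 e=0 c=0 d=1 b=0 clk=1
t11.Δ0 e=0 c=0 d=1 b=0 clk=1
t11.Δ1 e=0 c=0 d=1 b=0 clk=0
t12.Δ0 e=0 c=0 d=1 b=0 clk=0
t12.Δ1 e=0 c=0 d=1 b=0 clk=1
t12.Δ2 e=0 c=1 d=1 b=0 clk=1
t12.Δ3 e=1 c=1 d=1 b=0 clk=1
t13.Δ0 e=1 c=1 d=1 b=0 clk=1
t13.Δ1 e=1 c=1 d=1 b=0 clk=0
t14.Δ0 e=1 c=1 d=1 b=0 clk=0
t14.Δ1 e=1 c=1 d=1 b=0 clk=1
t14.Δ2 e=1 c=0 d=1 b=0 clk=1
t14.Δ3 e=0 c=0 d=1 b=0 clk=1
t15.Δ0 e=0 c=0 d=1 b=0 clk=1
t15.Δ1 e=0 c=0 d=1 b=0 clk=0
t16.Δ0 e=0 c=0 d=1 b=0 clk=0
t16.Δ1 e=0 c=0 d=1 b=0 clk=1
t16.Δ2 e=0 c=1 d=1 b=0 clk=1
t16.Δ3 e=1 c=1 d=1 b=0 clk=1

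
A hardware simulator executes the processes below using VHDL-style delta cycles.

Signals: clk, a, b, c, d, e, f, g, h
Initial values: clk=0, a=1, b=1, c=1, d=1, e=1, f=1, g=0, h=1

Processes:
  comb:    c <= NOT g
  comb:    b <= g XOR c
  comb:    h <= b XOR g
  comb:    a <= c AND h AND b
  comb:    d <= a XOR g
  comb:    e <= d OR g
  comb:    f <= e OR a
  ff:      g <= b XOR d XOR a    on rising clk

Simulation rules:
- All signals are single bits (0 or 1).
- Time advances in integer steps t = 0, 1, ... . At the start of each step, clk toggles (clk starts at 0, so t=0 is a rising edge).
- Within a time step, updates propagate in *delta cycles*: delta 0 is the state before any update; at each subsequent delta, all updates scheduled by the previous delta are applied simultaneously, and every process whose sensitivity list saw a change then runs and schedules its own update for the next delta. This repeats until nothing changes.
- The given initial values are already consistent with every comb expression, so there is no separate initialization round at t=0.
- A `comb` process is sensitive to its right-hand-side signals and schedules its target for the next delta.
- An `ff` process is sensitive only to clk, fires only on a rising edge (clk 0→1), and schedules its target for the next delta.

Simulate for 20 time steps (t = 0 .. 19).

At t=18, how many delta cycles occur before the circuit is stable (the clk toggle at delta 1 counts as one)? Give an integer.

t=0 Δ0: a=1 f=1 c=1 b=1 g=0 h=1 d=1 e=1 clk=0
  Δ1: clk:0→1
  Δ2: g:0→1
  Δ3: c:1→0, b:1→0, h:1→0, d:1→0
  Δ4: a:1→0, b:0→1, h:0→1
  Δ5: h:1→0, d:0→1
  (5Δ to stable)
t=1 Δ0: a=0 f=1 c=0 b=1 g=1 h=0 d=1 e=1 clk=1
  Δ1: clk:1→0
  (1Δ to stable)
t=2 Δ0: a=0 f=1 c=0 b=1 g=1 h=0 d=1 e=1 clk=0
  Δ1: clk:0→1
  Δ2: g:1→0
  Δ3: c:0→1, b:1→0, h:0→1, d:1→0
  Δ4: b:0→1, h:1→0, e:1→0
  Δ5: f:1→0, h:0→1
  Δ6: a:0→1
  Δ7: f:0→1, d:0→1
  Δ8: e:0→1
  (8Δ to stable)
t=3 Δ0: a=1 f=1 c=1 b=1 g=0 h=1 d=1 e=1 clk=1
  Δ1: clk:1→0
  (1Δ to stable)
t=4 Δ0: a=1 f=1 c=1 b=1 g=0 h=1 d=1 e=1 clk=0
  Δ1: clk:0→1
  Δ2: g:0→1
  Δ3: c:1→0, b:1→0, h:1→0, d:1→0
  Δ4: a:1→0, b:0→1, h:0→1
  Δ5: h:1→0, d:0→1
  (5Δ to stable)
t=5 Δ0: a=0 f=1 c=0 b=1 g=1 h=0 d=1 e=1 clk=1
  Δ1: clk:1→0
  (1Δ to stable)
t=6 Δ0: a=0 f=1 c=0 b=1 g=1 h=0 d=1 e=1 clk=0
  Δ1: clk:0→1
  Δ2: g:1→0
  Δ3: c:0→1, b:1→0, h:0→1, d:1→0
  Δ4: b:0→1, h:1→0, e:1→0
  Δ5: f:1→0, h:0→1
  Δ6: a:0→1
  Δ7: f:0→1, d:0→1
  Δ8: e:0→1
  (8Δ to stable)
t=7 Δ0: a=1 f=1 c=1 b=1 g=0 h=1 d=1 e=1 clk=1
  Δ1: clk:1→0
  (1Δ to stable)
t=8 Δ0: a=1 f=1 c=1 b=1 g=0 h=1 d=1 e=1 clk=0
  Δ1: clk:0→1
  Δ2: g:0→1
  Δ3: c:1→0, b:1→0, h:1→0, d:1→0
  Δ4: a:1→0, b:0→1, h:0→1
  Δ5: h:1→0, d:0→1
  (5Δ to stable)
t=9 Δ0: a=0 f=1 c=0 b=1 g=1 h=0 d=1 e=1 clk=1
  Δ1: clk:1→0
  (1Δ to stable)
t=10 Δ0: a=0 f=1 c=0 b=1 g=1 h=0 d=1 e=1 clk=0
  Δ1: clk:0→1
  Δ2: g:1→0
  Δ3: c:0→1, b:1→0, h:0→1, d:1→0
  Δ4: b:0→1, h:1→0, e:1→0
  Δ5: f:1→0, h:0→1
  Δ6: a:0→1
  Δ7: f:0→1, d:0→1
  Δ8: e:0→1
  (8Δ to stable)
t=11 Δ0: a=1 f=1 c=1 b=1 g=0 h=1 d=1 e=1 clk=1
  Δ1: clk:1→0
  (1Δ to stable)
t=12 Δ0: a=1 f=1 c=1 b=1 g=0 h=1 d=1 e=1 clk=0
  Δ1: clk:0→1
  Δ2: g:0→1
  Δ3: c:1→0, b:1→0, h:1→0, d:1→0
  Δ4: a:1→0, b:0→1, h:0→1
  Δ5: h:1→0, d:0→1
  (5Δ to stable)
t=13 Δ0: a=0 f=1 c=0 b=1 g=1 h=0 d=1 e=1 clk=1
  Δ1: clk:1→0
  (1Δ to stable)
t=14 Δ0: a=0 f=1 c=0 b=1 g=1 h=0 d=1 e=1 clk=0
  Δ1: clk:0→1
  Δ2: g:1→0
  Δ3: c:0→1, b:1→0, h:0→1, d:1→0
  Δ4: b:0→1, h:1→0, e:1→0
  Δ5: f:1→0, h:0→1
  Δ6: a:0→1
  Δ7: f:0→1, d:0→1
  Δ8: e:0→1
  (8Δ to stable)
t=15 Δ0: a=1 f=1 c=1 b=1 g=0 h=1 d=1 e=1 clk=1
  Δ1: clk:1→0
  (1Δ to stable)
t=16 Δ0: a=1 f=1 c=1 b=1 g=0 h=1 d=1 e=1 clk=0
  Δ1: clk:0→1
  Δ2: g:0→1
  Δ3: c:1→0, b:1→0, h:1→0, d:1→0
  Δ4: a:1→0, b:0→1, h:0→1
  Δ5: h:1→0, d:0→1
  (5Δ to stable)
t=17 Δ0: a=0 f=1 c=0 b=1 g=1 h=0 d=1 e=1 clk=1
  Δ1: clk:1→0
  (1Δ to stable)
t=18 Δ0: a=0 f=1 c=0 b=1 g=1 h=0 d=1 e=1 clk=0
  Δ1: clk:0→1
  Δ2: g:1→0
  Δ3: c:0→1, b:1→0, h:0→1, d:1→0
  Δ4: b:0→1, h:1→0, e:1→0
  Δ5: f:1→0, h:0→1
  Δ6: a:0→1
  Δ7: f:0→1, d:0→1
  Δ8: e:0→1
  (8Δ to stable)
t=19 Δ0: a=1 f=1 c=1 b=1 g=0 h=1 d=1 e=1 clk=1
  Δ1: clk:1→0
  (1Δ to stable)

8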